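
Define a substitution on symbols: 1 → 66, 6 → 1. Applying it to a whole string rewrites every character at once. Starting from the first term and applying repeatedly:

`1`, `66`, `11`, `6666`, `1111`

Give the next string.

66666666

Expanding 1111: 1→66, 1→66, 1→66, 1→66. Concatenated: 66 66 66 66.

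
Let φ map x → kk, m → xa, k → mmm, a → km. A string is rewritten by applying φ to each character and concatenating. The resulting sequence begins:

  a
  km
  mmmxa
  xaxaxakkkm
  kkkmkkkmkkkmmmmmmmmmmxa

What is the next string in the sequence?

mmmmmmmmmxammmmmmmmmxammmmmmmmmxaxaxaxaxaxaxaxaxaxakkkm

φ(kkkmkkkmkkkmmmmmmmmmmxa) expands symbol-by-symbol to mmm mmm mmm xa mmm mmm mmm xa mmm mmm mmm xa xa xa xa xa xa xa xa xa xa kk km; joining the 23 pieces gives the next term.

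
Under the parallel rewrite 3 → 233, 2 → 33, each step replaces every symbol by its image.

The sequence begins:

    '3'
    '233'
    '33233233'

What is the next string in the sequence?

Expanding 33233233: 3→233, 3→233, 2→33, 3→233, 3→233, 2→33, 3→233, 3→233. Concatenated: 233 233 33 233 233 33 233 233.

2332333323323333233233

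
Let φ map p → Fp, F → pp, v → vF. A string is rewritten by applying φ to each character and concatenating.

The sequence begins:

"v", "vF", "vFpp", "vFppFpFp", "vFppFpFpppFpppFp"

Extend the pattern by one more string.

Rewriting the 16 symbols of vFppFpFpppFpppFp one by one yields vF pp Fp Fp pp Fp pp Fp Fp Fp pp Fp Fp Fp pp Fp; concatenated:

vFppFpFpppFpppFpFpFpppFpFpFpppFp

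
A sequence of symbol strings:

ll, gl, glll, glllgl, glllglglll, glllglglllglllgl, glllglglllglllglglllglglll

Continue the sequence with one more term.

glllglglllglllglglllglglllglllglglllglllgl

Each term (from the third on) is the previous term followed by the one before it: term 3 = gl·ll = glll.
So term 8 is glllglglllglllglglllglglll·glllglglllglllgl.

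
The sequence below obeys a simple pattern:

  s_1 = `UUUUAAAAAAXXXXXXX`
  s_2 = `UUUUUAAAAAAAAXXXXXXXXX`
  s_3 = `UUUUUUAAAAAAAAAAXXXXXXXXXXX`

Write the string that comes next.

The n-th term is n+1 U's then 2n A's then 2n+1 X's, where the shown terms are n = 3, 4, 5.
For the next term, n = 6, so the run lengths are 7, 12, 13.

UUUUUUUAAAAAAAAAAAAXXXXXXXXXXXXX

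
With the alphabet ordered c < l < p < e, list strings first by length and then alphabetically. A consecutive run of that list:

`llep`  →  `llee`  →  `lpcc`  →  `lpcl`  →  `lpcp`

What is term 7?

Stepping forward 2 times from lpcp: lpcp → lpce, then the target.

lplc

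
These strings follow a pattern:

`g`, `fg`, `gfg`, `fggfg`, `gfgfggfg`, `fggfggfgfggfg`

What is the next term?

gfgfggfgfggfggfgfggfg

From term 3 onward, concatenate the second-to-last term with the last: g·fg = gfg, fg·gfg = fggfg, …
So term 7 is gfgfggfg·fggfggfgfggfg.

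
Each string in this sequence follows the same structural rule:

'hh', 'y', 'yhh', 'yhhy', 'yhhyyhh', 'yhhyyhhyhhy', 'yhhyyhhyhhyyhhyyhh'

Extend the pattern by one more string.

yhhyyhhyhhyyhhyyhhyhhyyhhyhhy

This is a Fibonacci-style word recurrence s(k) = s(k−1)·s(k−2): e.g. y·hh = yhh.
The next term joins yhhyyhhyhhyyhhyyhh and yhhyyhhyhhy.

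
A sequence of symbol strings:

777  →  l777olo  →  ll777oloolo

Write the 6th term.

s(k+1) = l·s(k)·olo, so each term gains l as a prefix and olo as a suffix.
From ll777oloolo, 3 further steps: ll777oloolo → lll777olooloolo → llll777oloolooloolo → (answer).

lllll777olooloolooloolo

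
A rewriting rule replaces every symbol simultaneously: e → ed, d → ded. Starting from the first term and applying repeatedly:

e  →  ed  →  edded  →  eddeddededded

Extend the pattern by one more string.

Rewriting the 13 symbols of eddeddededded one by one yields ed ded ded ed ded ded ed ded ed ded ded ed ded; concatenated:

eddeddededdeddededdededdeddededded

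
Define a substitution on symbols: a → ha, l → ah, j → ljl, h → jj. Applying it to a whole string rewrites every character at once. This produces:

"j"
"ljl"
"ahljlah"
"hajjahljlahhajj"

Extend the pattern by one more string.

Rewriting the 15 symbols of hajjahljlahhajj one by one yields jj ha ljl ljl ha jj ah ljl ah ha jj jj ha ljl ljl; concatenated:

jjhaljlljlhajjahljlahhajjjjhaljlljl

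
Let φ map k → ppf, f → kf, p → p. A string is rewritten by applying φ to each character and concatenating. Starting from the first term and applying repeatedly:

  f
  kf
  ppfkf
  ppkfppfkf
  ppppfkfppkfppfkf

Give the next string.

Applying the rule to each of the 16 symbols of ppppfkfppkfppfkf gives the pieces p p p p kf ppf kf p p ppf kf p p kf ppf kf, which concatenate to the answer.

ppppkfppfkfppppfkfppkfppfkf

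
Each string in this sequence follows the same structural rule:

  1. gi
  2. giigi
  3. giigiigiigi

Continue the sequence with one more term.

Every step duplicates the string with 'i' between the halves.
One more doubling of giigiigiigi gives the answer.

giigiigiigiigiigiigiigi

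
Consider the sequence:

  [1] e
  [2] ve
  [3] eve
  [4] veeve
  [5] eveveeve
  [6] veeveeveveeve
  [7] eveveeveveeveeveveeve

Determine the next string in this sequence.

Each term (from the third on) is the two preceding terms concatenated in order: term 3 = e·ve = eve.
So term 8 is veeveeveveeve·eveveeveveeveeveveeve.

veeveeveveeveeveveeveveeveeveveeve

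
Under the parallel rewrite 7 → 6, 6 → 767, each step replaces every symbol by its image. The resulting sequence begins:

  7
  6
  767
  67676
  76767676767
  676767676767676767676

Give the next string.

Applying the rule to each of the 21 symbols of 676767676767676767676 gives the pieces 767 6 767 6 767 6 767 6 767 6 767 6 767 6 767 6 767 6 767 6 767, which concatenate to the answer.

7676767676767676767676767676767676767676767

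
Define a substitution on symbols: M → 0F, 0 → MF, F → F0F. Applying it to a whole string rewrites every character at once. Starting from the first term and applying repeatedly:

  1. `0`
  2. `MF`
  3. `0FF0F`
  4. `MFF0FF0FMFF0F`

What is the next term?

Applying the rule to each of the 13 symbols of MFF0FF0FMFF0F gives the pieces 0F F0F F0F MF F0F F0F MF F0F 0F F0F F0F MF F0F, which concatenate to the answer.

0FF0FF0FMFF0FF0FMFF0F0FF0FF0FMFF0F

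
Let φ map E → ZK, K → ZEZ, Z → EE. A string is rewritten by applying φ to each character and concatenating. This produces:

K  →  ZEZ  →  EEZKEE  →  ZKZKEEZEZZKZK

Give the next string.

EEZEZEEZEZZKZKEEZKEEEEZEZEEZEZ

φ(ZKZKEEZEZZKZK) expands symbol-by-symbol to EE ZEZ EE ZEZ ZK ZK EE ZK EE EE ZEZ EE ZEZ; joining the 13 pieces gives the next term.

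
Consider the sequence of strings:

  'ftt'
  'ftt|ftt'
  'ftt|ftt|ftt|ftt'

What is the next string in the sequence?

ftt|ftt|ftt|ftt|ftt|ftt|ftt|ftt

s(k+1) = s(k)·|·s(k) — each term doubles the last with '|' between the halves.
So the next term is two copies of ftt|ftt|ftt|ftt with '|' between the halves.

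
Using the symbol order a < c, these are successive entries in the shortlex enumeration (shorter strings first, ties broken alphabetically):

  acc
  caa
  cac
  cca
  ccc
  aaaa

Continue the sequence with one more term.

aaac

The successor of aaaa increments the rightmost position that isn't already c and resets every position after it to a.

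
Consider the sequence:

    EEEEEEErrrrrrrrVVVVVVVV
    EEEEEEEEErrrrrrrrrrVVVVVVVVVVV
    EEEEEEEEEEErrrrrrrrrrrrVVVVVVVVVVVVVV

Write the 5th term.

The n-th term is 2n+1 E's then 2n+2 r's then 3n-1 V's, where the shown terms are n = 3, 4, 5.
For term 5, n = 7, so the run lengths are 15, 16, 20.

EEEEEEEEEEEEEEErrrrrrrrrrrrrrrrVVVVVVVVVVVVVVVVVVVV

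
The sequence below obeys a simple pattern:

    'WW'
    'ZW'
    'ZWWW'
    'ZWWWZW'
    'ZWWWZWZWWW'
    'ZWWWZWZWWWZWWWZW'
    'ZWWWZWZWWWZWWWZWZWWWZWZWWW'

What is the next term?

This is a Fibonacci-style word recurrence s(k) = s(k−1)·s(k−2): e.g. ZW·WW = ZWWW.
So term 8 is ZWWWZWZWWWZWWWZWZWWWZWZWWW·ZWWWZWZWWWZWWWZW.

ZWWWZWZWWWZWWWZWZWWWZWZWWWZWWWZWZWWWZWWWZW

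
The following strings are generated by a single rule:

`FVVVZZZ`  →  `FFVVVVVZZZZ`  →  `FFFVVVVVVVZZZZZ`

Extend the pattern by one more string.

The n-th term is n-1 F's then 2n-1 V's then n+1 Z's, where the shown terms are n = 2, 3, 4.
At n = 5 the blocks have lengths 4, 9, 6.

FFFFVVVVVVVVVZZZZZZ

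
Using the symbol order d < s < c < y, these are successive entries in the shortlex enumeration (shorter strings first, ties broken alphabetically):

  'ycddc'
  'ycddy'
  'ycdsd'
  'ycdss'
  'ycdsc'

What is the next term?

ycdsy

Treat ycdsc as a base-4 numeral over the given alphabet and add one, carrying through any trailing y's.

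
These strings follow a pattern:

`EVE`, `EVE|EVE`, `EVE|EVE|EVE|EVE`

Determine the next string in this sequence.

EVE|EVE|EVE|EVE|EVE|EVE|EVE|EVE

s(k+1) = s(k)·|·s(k) — each term doubles the last with '|' between the halves.
One more doubling of EVE|EVE|EVE|EVE gives the answer.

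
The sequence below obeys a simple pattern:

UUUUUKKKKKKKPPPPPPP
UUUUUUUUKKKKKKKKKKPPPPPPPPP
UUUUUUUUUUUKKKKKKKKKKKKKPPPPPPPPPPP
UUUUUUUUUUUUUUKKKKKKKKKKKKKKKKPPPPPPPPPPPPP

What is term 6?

Term n consists of 3n-1 U's, followed by 3n+1 K's, followed by 2n+3 P's, where the shown terms are n = 2, 3, 4, 5.
At n = 7 the blocks have lengths 20, 22, 17.

UUUUUUUUUUUUUUUUUUUUKKKKKKKKKKKKKKKKKKKKKKPPPPPPPPPPPPPPPPP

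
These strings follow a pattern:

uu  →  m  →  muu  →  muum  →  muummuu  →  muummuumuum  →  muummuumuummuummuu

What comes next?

muummuumuummuummuumuummuumuum

Each term (from the third on) is the previous term followed by the one before it: term 3 = m·uu = muu.
Continuing: muummuumuummuummuu · muummuumuum gives term 8.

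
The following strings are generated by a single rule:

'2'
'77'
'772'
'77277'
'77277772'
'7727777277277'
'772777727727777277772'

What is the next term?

7727777277277772777727727777277277

From term 3 onward, concatenate the last term with the second-to-last: 77·2 = 772, 772·77 = 77277, …
The next term joins 772777727727777277772 and 7727777277277.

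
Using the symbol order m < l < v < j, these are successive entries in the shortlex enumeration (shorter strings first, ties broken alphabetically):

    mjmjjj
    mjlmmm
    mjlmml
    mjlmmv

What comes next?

mjlmmj

The successor of mjlmmv increments the rightmost position that isn't already j and resets every position after it to m.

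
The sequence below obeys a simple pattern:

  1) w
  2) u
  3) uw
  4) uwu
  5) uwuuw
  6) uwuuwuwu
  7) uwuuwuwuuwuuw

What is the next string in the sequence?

From term 3 onward, concatenate the last term with the second-to-last: u·w = uw, uw·u = uwu, …
So term 8 is uwuuwuwuuwuuw·uwuuwuwu.

uwuuwuwuuwuuwuwuuwuwu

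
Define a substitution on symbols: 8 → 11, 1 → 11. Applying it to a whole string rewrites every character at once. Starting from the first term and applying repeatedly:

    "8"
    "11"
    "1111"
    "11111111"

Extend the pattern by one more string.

1111111111111111

Apply φ to 11111111 symbol by symbol: 1→11, 1→11, 1→11, 1→11, 1→11, 1→11, 1→11, 1→11; joined: 11 11 11 11 11 11 11 11.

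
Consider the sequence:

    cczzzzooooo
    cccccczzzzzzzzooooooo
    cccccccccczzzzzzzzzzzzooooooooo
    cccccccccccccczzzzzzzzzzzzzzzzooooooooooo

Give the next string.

cccccccccccccccccczzzzzzzzzzzzzzzzzzzzooooooooooooo

The n-th term is 4n-2 c's then 4n z's then 2n+3 o's (n = 1, 2, …).
At n = 5 the blocks have lengths 18, 20, 13.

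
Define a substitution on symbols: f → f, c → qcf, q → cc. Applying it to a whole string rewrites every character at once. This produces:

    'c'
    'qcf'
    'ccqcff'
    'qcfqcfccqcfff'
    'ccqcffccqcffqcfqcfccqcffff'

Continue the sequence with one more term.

φ(ccqcffccqcffqcfqcfccqcffff) expands symbol-by-symbol to qcf qcf cc qcf f f qcf qcf cc qcf f f cc qcf f cc qcf f qcf qcf cc qcf f f f f; joining the 26 pieces gives the next term.

qcfqcfccqcfffqcfqcfccqcfffccqcffccqcffqcfqcfccqcfffff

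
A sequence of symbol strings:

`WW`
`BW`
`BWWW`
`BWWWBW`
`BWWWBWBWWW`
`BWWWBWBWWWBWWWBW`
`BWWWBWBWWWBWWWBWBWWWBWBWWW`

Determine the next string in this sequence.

This is a Fibonacci-style word recurrence s(k) = s(k−1)·s(k−2): e.g. BW·WW = BWWW.
Continuing: BWWWBWBWWWBWWWBWBWWWBWBWWW · BWWWBWBWWWBWWWBW gives term 8.

BWWWBWBWWWBWWWBWBWWWBWBWWWBWWWBWBWWWBWWWBW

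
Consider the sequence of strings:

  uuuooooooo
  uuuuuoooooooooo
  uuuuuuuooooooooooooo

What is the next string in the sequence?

uuuuuuuuuoooooooooooooooo

The n-th term is 2n-1 u's then 3n+1 o's, where the shown terms are n = 2, 3, 4.
At n = 5 the blocks have lengths 9, 16.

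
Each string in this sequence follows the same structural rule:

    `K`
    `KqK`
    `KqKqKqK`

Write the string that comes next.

Each string is two copies of the previous one joined by 'q'.
One more doubling of KqKqKqK gives the answer.

KqKqKqKqKqKqKqK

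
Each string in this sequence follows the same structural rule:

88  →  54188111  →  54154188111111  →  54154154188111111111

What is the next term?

Each term wraps the previous one in 541 on the left and 111 on the right.
So the next term is 541·54154154188111111111·111.

54154154154188111111111111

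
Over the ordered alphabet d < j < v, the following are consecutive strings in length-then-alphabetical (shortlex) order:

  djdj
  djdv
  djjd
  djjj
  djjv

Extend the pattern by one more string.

djvd

Find the rightmost character of djjv below v, bump it to the next letter, and reset everything to its right to d.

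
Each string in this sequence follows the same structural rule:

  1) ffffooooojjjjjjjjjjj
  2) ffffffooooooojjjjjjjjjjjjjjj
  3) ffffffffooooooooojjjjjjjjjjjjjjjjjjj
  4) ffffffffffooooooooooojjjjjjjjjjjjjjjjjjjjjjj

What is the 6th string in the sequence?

Reading off run lengths: f runs 4, 6, 8, 10; o runs 5, 7, 9, 11; j runs 11, 15, 19, 23 — each is linear in n, where the shown terms are n = 2, 3, 4, 5.
For term 6, n = 7, so the run lengths are 14, 15, 31.

ffffffffffffffooooooooooooooojjjjjjjjjjjjjjjjjjjjjjjjjjjjjjj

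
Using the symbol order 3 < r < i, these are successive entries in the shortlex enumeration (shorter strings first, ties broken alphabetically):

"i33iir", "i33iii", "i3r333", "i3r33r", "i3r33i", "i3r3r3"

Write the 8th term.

Continuing the enumeration 2 steps past i3r3r3: i3r3r3 → i3r3rr → (answer).

i3r3ri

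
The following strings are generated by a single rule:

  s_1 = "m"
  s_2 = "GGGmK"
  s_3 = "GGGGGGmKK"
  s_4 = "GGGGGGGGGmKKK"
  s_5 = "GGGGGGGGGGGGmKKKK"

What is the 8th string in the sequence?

Every step adds GGG to the front and K to the end of the previous string.
From GGGGGGGGGGGGmKKKK, 3 further steps: GGGGGGGGGGGGmKKKK → GGGGGGGGGGGGGGGmKKKKK → GGGGGGGGGGGGGGGGGGmKKKKKK → (answer).

GGGGGGGGGGGGGGGGGGGGGmKKKKKKK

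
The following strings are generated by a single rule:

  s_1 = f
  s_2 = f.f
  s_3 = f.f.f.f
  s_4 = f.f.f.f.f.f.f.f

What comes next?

s(k+1) = s(k)·.·s(k) — each term doubles the last with '.' between the halves.
Doubling f.f.f.f.f.f.f.f with '.' between the halves:

f.f.f.f.f.f.f.f.f.f.f.f.f.f.f.f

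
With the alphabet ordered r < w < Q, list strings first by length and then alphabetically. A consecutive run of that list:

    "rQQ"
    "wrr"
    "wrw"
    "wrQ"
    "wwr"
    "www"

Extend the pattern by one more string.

wwQ

The successor of www increments the rightmost position that isn't already Q and resets every position after it to r.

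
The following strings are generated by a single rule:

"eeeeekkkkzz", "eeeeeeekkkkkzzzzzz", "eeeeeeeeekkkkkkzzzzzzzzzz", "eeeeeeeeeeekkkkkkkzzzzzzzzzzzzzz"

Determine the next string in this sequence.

Term n consists of 2n+3 e's, followed by n+3 k's, followed by 4n-2 z's (n = 1, 2, …).
At n = 5 the blocks have lengths 13, 8, 18.

eeeeeeeeeeeeekkkkkkkkzzzzzzzzzzzzzzzzzz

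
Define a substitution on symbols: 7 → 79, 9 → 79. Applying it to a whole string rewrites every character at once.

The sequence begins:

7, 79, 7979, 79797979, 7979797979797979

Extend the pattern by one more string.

Rewriting the 16 symbols of 7979797979797979 one by one yields 79 79 79 79 79 79 79 79 79 79 79 79 79 79 79 79; concatenated:

79797979797979797979797979797979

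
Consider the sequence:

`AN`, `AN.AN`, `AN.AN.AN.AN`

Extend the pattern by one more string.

s(k+1) = s(k)·.·s(k) — each term doubles the last with '.' between the halves.
Doubling AN.AN.AN.AN with '.' between the halves:

AN.AN.AN.AN.AN.AN.AN.AN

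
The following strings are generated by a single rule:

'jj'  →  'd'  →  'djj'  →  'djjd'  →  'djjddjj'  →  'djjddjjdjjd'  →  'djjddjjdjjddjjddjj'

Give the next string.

This is a Fibonacci-style word recurrence s(k) = s(k−1)·s(k−2): e.g. d·jj = djj.
The next term joins djjddjjdjjddjjddjj and djjddjjdjjd.

djjddjjdjjddjjddjjdjjddjjdjjd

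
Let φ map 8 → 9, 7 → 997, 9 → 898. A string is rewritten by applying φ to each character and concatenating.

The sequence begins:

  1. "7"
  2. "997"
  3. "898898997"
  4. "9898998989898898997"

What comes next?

89898989898898989898989898998989898898997

Applying the rule to each of the 19 symbols of 9898998989898898997 gives the pieces 898 9 898 9 898 898 9 898 9 898 9 898 9 9 898 9 898 898 997, which concatenate to the answer.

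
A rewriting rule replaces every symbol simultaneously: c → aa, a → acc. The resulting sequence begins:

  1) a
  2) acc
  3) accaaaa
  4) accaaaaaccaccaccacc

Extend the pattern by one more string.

accaaaaaccaccaccaccaccaaaaaccaaaaaccaaaaaccaaaa

Replace each of the 19 characters of accaaaaaccaccaccacc in place — acc aa aa acc acc acc acc acc aa aa acc aa aa acc aa aa acc aa aa — and concatenate.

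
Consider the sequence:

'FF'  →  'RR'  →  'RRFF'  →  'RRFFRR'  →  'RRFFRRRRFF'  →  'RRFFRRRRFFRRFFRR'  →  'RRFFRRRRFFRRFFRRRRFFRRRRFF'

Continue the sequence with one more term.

Each term (from the third on) is the previous term followed by the one before it: term 3 = RR·FF = RRFF.
The next term joins RRFFRRRRFFRRFFRRRRFFRRRRFF and RRFFRRRRFFRRFFRR.

RRFFRRRRFFRRFFRRRRFFRRRRFFRRFFRRRRFFRRFFRR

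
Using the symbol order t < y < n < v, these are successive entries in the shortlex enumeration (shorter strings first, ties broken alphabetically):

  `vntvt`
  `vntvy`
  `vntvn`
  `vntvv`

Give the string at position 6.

Continuing the enumeration 2 steps past vntvv: vntvv → vnytt → (answer).

vnyty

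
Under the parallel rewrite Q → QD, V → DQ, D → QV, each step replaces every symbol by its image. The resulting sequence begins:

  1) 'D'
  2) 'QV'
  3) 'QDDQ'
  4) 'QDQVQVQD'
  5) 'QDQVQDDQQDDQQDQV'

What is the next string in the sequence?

Rewriting the 16 symbols of QDQVQDDQQDDQQDQV one by one yields QD QV QD DQ QD QV QV QD QD QV QV QD QD QV QD DQ; concatenated:

QDQVQDDQQDQVQVQDQDQVQVQDQDQVQDDQ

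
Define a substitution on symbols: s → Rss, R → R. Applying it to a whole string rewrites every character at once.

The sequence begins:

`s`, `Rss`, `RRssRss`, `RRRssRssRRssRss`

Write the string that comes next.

Applying the rule to each of the 15 symbols of RRRssRssRRssRss gives the pieces R R R Rss Rss R Rss Rss R R Rss Rss R Rss Rss, which concatenate to the answer.

RRRRssRssRRssRssRRRssRssRRssRss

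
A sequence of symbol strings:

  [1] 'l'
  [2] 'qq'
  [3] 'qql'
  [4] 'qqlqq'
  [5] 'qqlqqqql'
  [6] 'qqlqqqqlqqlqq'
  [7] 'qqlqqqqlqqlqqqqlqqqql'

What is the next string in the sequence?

qqlqqqqlqqlqqqqlqqqqlqqlqqqqlqqlqq

From term 3 onward, concatenate the last term with the second-to-last: qq·l = qql, qql·qq = qqlqq, …
So term 8 is qqlqqqqlqqlqqqqlqqqql·qqlqqqqlqqlqq.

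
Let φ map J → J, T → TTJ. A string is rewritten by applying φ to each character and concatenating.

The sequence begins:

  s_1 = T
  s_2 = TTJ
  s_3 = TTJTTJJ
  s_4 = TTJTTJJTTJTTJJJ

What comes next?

TTJTTJJTTJTTJJJTTJTTJJTTJTTJJJJ

φ(TTJTTJJTTJTTJJJ) expands symbol-by-symbol to TTJ TTJ J TTJ TTJ J J TTJ TTJ J TTJ TTJ J J J; joining the 15 pieces gives the next term.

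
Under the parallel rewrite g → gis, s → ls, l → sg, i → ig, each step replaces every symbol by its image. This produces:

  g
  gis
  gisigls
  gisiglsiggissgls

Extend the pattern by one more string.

φ(gisiglsiggissgls) expands symbol-by-symbol to gis ig ls ig gis sg ls ig gis gis ig ls ls gis sg ls; joining the 16 pieces gives the next term.

gisiglsiggissglsiggisgisiglslsgissgls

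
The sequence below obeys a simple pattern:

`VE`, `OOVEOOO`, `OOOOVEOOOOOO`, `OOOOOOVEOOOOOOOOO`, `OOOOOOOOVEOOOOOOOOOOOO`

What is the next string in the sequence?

Every step adds OO to the front and OOO to the end of the previous string.
One more step from OOOOOOOOVEOOOOOOOOOOOO gives the answer.

OOOOOOOOOOVEOOOOOOOOOOOOOOO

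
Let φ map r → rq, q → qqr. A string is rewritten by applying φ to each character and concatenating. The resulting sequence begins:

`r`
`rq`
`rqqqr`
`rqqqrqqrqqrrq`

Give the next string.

rqqqrqqrqqrrqqqrqqrrqqqrqqrrqrqqqr

Replace each of the 13 characters of rqqqrqqrqqrrq in place — rq qqr qqr qqr rq qqr qqr rq qqr qqr rq rq qqr — and concatenate.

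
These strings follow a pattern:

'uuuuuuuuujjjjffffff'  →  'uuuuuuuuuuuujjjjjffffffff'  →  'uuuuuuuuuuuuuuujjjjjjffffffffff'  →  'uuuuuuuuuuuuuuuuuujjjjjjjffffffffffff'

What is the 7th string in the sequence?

Each string has the form u^{3n} j^{n+1} f^{2n}, where the shown terms are n = 3, 4, 5, 6.
For term 7, n = 9, so the run lengths are 27, 10, 18.

uuuuuuuuuuuuuuuuuuuuuuuuuuujjjjjjjjjjffffffffffffffffff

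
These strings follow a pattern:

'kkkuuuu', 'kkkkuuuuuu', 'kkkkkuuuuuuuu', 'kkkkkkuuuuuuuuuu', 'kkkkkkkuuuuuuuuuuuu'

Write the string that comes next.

kkkkkkkkuuuuuuuuuuuuuu

Term n consists of n+1 k's, followed by 2n u's, where the shown terms are n = 2, 3, 4, 5, 6.
For the next term, n = 7, so the run lengths are 8, 14.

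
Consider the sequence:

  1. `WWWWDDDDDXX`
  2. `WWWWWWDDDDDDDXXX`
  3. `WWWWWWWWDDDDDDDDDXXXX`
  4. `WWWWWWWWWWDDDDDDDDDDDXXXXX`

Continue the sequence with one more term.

WWWWWWWWWWWWDDDDDDDDDDDDDXXXXXX

Term n consists of 2n W's, followed by 2n+1 D's, followed by n X's, where the shown terms are n = 2, 3, 4, 5.
At n = 6 the blocks have lengths 12, 13, 6.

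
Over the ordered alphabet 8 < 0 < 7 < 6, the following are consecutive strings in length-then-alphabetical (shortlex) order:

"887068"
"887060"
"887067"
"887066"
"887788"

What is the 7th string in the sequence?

887787

Continuing the enumeration 2 steps past 887788: 887788 → 887780 → (answer).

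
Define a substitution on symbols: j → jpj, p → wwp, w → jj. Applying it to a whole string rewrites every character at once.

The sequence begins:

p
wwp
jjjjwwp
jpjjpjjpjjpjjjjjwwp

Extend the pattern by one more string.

Rewriting the 19 symbols of jpjjpjjpjjpjjjjjwwp one by one yields jpj wwp jpj jpj wwp jpj jpj wwp jpj jpj wwp jpj jpj jpj jpj jpj jj jj wwp; concatenated:

jpjwwpjpjjpjwwpjpjjpjwwpjpjjpjwwpjpjjpjjpjjpjjpjjjjjwwp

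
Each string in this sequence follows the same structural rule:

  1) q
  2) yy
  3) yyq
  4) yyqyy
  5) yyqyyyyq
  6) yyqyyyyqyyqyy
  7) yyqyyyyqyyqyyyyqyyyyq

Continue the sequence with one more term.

This is a Fibonacci-style word recurrence s(k) = s(k−1)·s(k−2): e.g. yy·q = yyq.
The next term joins yyqyyyyqyyqyyyyqyyyyq and yyqyyyyqyyqyy.

yyqyyyyqyyqyyyyqyyyyqyyqyyyyqyyqyy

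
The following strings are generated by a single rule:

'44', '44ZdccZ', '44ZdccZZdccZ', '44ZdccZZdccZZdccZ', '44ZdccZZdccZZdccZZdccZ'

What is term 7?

44ZdccZZdccZZdccZZdccZZdccZZdccZ

The strings grow by a fixed suffix ZdccZ each time.
From 44ZdccZZdccZZdccZZdccZ, 2 further steps: 44ZdccZZdccZZdccZZdccZ → 44ZdccZZdccZZdccZZdccZZdccZ → (answer).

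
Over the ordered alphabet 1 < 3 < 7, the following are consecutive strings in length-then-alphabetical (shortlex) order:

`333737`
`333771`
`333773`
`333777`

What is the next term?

337111

Treat 333777 as a base-3 numeral over the given alphabet and add one, carrying through any trailing 7's.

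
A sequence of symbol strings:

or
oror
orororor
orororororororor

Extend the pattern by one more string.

Every step duplicates the string.
Doubling orororororororor:

orororororororororororororororor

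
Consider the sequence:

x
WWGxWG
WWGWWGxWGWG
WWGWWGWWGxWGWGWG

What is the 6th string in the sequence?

Each term wraps the previous one in WWG on the left and WG on the right.
From WWGWWGWWGxWGWGWG, 2 further steps: WWGWWGWWGxWGWGWG → WWGWWGWWGWWGxWGWGWGWG → (answer).

WWGWWGWWGWWGWWGxWGWGWGWGWG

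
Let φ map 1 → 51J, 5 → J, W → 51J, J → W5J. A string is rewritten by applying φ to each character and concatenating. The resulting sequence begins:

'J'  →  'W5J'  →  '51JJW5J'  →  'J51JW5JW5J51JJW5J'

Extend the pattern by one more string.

Rewriting the 17 symbols of J51JW5JW5J51JJW5J one by one yields W5J J 51J W5J 51J J W5J 51J J W5J J 51J W5J W5J 51J J W5J; concatenated:

W5JJ51JW5J51JJW5J51JJW5JJ51JW5JW5J51JJW5J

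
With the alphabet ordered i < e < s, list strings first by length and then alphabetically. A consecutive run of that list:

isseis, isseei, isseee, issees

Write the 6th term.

issese

Continuing the enumeration 2 steps past issees: issees → issesi → (answer).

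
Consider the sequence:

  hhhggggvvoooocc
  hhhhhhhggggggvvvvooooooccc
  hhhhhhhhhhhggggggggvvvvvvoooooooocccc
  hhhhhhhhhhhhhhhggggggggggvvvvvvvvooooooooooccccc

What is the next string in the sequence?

hhhhhhhhhhhhhhhhhhhggggggggggggvvvvvvvvvvoooooooooooocccccc

Reading off run lengths: h runs 3, 7, 11, 15; g runs 4, 6, 8, 10; v runs 2, 4, 6, 8; o runs 4, 6, 8, 10; c runs 2, 3, 4, 5 — each is linear in n (n = 1, 2, …).
Setting n = 5 gives 19, 12, 10, 12, 6 characters in each block.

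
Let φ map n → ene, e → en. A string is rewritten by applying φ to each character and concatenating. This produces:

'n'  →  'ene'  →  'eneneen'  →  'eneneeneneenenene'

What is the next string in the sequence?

Rewriting the 17 symbols of eneneeneneenenene one by one yields en ene en ene en en ene en ene en en ene en ene en ene en; concatenated:

eneneeneneeneneneeneneeneneneeneneeneneen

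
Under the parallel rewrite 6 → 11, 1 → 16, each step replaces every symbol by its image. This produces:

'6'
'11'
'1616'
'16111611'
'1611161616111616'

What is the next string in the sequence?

Rewriting the 16 symbols of 1611161616111616 one by one yields 16 11 16 16 16 11 16 11 16 11 16 16 16 11 16 11; concatenated:

16111616161116111611161616111611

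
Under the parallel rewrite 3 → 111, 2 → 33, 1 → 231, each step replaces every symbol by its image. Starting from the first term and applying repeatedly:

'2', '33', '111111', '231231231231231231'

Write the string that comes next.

Rewriting the 18 symbols of 231231231231231231 one by one yields 33 111 231 33 111 231 33 111 231 33 111 231 33 111 231 33 111 231; concatenated:

331112313311123133111231331112313311123133111231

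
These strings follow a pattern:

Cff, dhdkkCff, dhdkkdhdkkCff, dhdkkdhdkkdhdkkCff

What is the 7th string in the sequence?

Every step adds dhdkk at the front: s(k+1) = dhdkk·s(k).
From dhdkkdhdkkdhdkkCff, 3 further steps: dhdkkdhdkkdhdkkCff → dhdkkdhdkkdhdkkdhdkkCff → dhdkkdhdkkdhdkkdhdkkdhdkkCff → (answer).

dhdkkdhdkkdhdkkdhdkkdhdkkdhdkkCff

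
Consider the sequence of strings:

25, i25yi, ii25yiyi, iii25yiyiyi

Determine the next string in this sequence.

s(k+1) = i·s(k)·yi, so each term gains i as a prefix and yi as a suffix.
So the next term is i·iii25yiyiyi·yi.

iiii25yiyiyiyi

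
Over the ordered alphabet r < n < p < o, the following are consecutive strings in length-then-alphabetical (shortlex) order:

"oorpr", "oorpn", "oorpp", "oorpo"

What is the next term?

Treat oorpo as a base-4 numeral over the given alphabet and add one, carrying through any trailing o's.

ooror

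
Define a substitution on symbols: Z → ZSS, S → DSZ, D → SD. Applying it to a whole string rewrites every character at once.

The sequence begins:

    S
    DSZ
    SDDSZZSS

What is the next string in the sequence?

DSZSDSDDSZZSSZSSDSZDSZ

Apply φ to SDDSZZSS symbol by symbol: S→DSZ, D→SD, D→SD, S→DSZ, Z→ZSS, Z→ZSS, S→DSZ, S→DSZ; joined: DSZ SD SD DSZ ZSS ZSS DSZ DSZ.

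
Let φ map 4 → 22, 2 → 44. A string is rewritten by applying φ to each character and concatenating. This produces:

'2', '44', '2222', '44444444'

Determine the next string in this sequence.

2222222222222222

Rewriting each symbol of 44444444: 4→22, 4→22, 4→22, 4→22, 4→22, 4→22, 4→22, 4→22, which concatenates to 22 22 22 22 22 22 22 22.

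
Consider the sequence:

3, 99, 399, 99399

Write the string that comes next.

This is a Fibonacci-style word recurrence s(k) = s(k−2)·s(k−1): e.g. 3·99 = 399.
The next term joins 399 and 99399.

39999399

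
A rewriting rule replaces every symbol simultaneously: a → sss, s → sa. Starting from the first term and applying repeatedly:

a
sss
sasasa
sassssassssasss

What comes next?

Applying the rule to each of the 15 symbols of sassssassssasss gives the pieces sa sss sa sa sa sa sss sa sa sa sa sss sa sa sa, which concatenate to the answer.

sassssasasasassssasasasassssasasa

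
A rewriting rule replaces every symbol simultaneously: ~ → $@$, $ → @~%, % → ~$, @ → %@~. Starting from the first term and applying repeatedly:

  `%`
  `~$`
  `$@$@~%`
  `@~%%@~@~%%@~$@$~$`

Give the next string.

Rewriting the 17 symbols of @~%%@~@~%%@~$@$~$ one by one yields %@~ $@$ ~$ ~$ %@~ $@$ %@~ $@$ ~$ ~$ %@~ $@$ @~% %@~ @~% $@$ @~%; concatenated:

%@~$@$~$~$%@~$@$%@~$@$~$~$%@~$@$@~%%@~@~%$@$@~%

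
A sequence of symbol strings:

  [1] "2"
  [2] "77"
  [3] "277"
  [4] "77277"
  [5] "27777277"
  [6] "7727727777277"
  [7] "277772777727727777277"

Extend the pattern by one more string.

From term 3 onward, concatenate the second-to-last term with the last: 2·77 = 277, 77·277 = 77277, …
So term 8 is 7727727777277·277772777727727777277.

7727727777277277772777727727777277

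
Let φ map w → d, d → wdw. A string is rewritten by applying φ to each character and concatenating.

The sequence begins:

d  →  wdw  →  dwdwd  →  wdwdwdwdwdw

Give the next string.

Rewriting each symbol of wdwdwdwdwdw: w→d, d→wdw, w→d, d→wdw, w→d, d→wdw, w→d, d→wdw, w→d, d→wdw, w→d, which concatenates to d wdw d wdw d wdw d wdw d wdw d.

dwdwdwdwdwdwdwdwdwdwd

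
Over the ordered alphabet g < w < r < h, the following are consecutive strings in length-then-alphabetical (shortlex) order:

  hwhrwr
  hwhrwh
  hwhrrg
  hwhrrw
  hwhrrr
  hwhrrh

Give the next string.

hwhrhg

The successor of hwhrrh increments the rightmost position that isn't already h and resets every position after it to g.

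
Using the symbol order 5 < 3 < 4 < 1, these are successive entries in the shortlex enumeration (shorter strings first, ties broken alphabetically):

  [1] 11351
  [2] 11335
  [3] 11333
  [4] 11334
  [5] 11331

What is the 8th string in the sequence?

11344

Stepping forward 3 times from 11331: 11331 → 11345 → 11343, then the target.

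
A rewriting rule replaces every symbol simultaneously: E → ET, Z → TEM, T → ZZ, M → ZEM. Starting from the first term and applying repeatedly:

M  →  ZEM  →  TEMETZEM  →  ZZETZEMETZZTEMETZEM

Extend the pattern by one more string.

TEMTEMETZZTEMETZEMETZZTEMTEMZZETZEMETZZTEMETZEM

φ(ZZETZEMETZZTEMETZEM) expands symbol-by-symbol to TEM TEM ET ZZ TEM ET ZEM ET ZZ TEM TEM ZZ ET ZEM ET ZZ TEM ET ZEM; joining the 19 pieces gives the next term.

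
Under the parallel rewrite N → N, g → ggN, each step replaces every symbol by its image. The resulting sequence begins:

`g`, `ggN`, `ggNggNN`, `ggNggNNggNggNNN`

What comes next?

ggNggNNggNggNNNggNggNNggNggNNNN

φ(ggNggNNggNggNNN) expands symbol-by-symbol to ggN ggN N ggN ggN N N ggN ggN N ggN ggN N N N; joining the 15 pieces gives the next term.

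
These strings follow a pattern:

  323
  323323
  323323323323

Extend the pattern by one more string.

Every step duplicates the string.
Doubling 323323323323:

323323323323323323323323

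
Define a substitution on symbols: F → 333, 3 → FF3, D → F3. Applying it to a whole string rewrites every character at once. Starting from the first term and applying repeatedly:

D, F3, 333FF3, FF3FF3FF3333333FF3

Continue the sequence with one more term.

333333FF3333333FF3333333FF3FF3FF3FF3FF3FF3FF3333333FF3

Applying the rule to each of the 18 symbols of FF3FF3FF3333333FF3 gives the pieces 333 333 FF3 333 333 FF3 333 333 FF3 FF3 FF3 FF3 FF3 FF3 FF3 333 333 FF3, which concatenate to the answer.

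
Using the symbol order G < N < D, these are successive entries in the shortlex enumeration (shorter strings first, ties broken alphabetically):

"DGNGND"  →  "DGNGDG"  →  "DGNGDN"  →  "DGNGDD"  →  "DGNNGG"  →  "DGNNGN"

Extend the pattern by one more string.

DGNNGD

Find the rightmost character of DGNNGN below D, bump it to the next letter, and reset everything to its right to G.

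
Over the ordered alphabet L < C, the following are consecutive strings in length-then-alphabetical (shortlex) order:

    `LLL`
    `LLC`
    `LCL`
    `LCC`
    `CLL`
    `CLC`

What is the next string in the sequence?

CCL

Treat CLC as a base-2 numeral over the given alphabet and add one, carrying through any trailing C's.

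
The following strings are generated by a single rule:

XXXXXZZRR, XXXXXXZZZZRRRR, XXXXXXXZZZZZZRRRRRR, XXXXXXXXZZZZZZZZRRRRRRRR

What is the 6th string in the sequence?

XXXXXXXXXXZZZZZZZZZZZZRRRRRRRRRRRR

Reading off run lengths: X runs 5, 6, 7, 8; Z runs 2, 4, 6, 8; R runs 2, 4, 6, 8 — each is linear in n, where the shown terms are n = 2, 3, 4, 5.
For term 6, n = 7, so the run lengths are 10, 12, 12.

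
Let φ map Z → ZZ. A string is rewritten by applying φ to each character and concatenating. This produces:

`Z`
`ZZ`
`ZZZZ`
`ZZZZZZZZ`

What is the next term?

ZZZZZZZZZZZZZZZZ

Apply φ to ZZZZZZZZ symbol by symbol: Z→ZZ, Z→ZZ, Z→ZZ, Z→ZZ, Z→ZZ, Z→ZZ, Z→ZZ, Z→ZZ; joined: ZZ ZZ ZZ ZZ ZZ ZZ ZZ ZZ.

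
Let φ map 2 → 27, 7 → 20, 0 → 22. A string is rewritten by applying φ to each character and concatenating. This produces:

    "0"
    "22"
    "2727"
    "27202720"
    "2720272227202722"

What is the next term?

27202722272027272720272227202727

Applying the rule to each of the 16 symbols of 2720272227202722 gives the pieces 27 20 27 22 27 20 27 27 27 20 27 22 27 20 27 27, which concatenate to the answer.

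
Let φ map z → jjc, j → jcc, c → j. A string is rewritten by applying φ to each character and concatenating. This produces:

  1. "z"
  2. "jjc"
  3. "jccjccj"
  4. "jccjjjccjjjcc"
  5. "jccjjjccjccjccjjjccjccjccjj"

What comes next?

φ(jccjjjccjccjccjjjccjccjccjj) expands symbol-by-symbol to jcc j j jcc jcc jcc j j jcc j j jcc j j jcc jcc jcc j j jcc j j jcc j j jcc jcc; joining the 27 pieces gives the next term.

jccjjjccjccjccjjjccjjjccjjjccjccjccjjjccjjjccjjjccjcc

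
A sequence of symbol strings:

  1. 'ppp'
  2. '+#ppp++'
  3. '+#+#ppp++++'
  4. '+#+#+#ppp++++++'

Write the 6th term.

Each term wraps the previous one in +# on the left and ++ on the right.
From +#+#+#ppp++++++, 2 further steps: +#+#+#ppp++++++ → +#+#+#+#ppp++++++++ → (answer).

+#+#+#+#+#ppp++++++++++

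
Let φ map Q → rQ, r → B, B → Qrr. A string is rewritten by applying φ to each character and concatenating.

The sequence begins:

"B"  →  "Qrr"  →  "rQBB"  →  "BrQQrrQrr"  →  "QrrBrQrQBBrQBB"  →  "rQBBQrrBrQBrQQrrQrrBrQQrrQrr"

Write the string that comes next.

φ(rQBBQrrBrQBrQQrrQrrBrQQrrQrr) expands symbol-by-symbol to B rQ Qrr Qrr rQ B B Qrr B rQ Qrr B rQ rQ B B rQ B B Qrr B rQ rQ B B rQ B B; joining the 28 pieces gives the next term.

BrQQrrQrrrQBBQrrBrQQrrBrQrQBBrQBBQrrBrQrQBBrQBB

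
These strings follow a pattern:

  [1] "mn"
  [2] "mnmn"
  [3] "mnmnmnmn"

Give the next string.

Each string is two copies of the previous one concatenated.
One more doubling of mnmnmnmn gives the answer.

mnmnmnmnmnmnmnmn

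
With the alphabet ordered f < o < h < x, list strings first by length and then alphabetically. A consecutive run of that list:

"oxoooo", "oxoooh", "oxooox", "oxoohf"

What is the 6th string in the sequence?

oxoohh

Advancing 2 positions from oxoohf through oxoohf → oxooho reaches term 6.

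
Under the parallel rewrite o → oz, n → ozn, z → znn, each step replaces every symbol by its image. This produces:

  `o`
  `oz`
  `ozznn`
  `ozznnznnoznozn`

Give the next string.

Rewriting the 14 symbols of ozznnznnoznozn one by one yields oz znn znn ozn ozn znn ozn ozn oz znn ozn oz znn ozn; concatenated:

ozznnznnoznoznznnoznoznozznnoznozznnozn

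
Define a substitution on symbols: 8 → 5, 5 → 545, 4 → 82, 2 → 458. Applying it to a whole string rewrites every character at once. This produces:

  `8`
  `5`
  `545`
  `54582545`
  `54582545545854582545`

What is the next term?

φ(54582545545854582545) expands symbol-by-symbol to 545 82 545 5 458 545 82 545 545 82 545 5 545 82 545 5 458 545 82 545; joining the 20 pieces gives the next term.

5458254554585458254554582545554582545545854582545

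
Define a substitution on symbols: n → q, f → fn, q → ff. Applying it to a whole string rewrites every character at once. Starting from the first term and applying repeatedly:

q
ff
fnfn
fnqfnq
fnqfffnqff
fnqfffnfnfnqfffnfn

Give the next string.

Rewriting the 18 symbols of fnqfffnfnfnqfffnfn one by one yields fn q ff fn fn fn q fn q fn q ff fn fn fn q fn q; concatenated:

fnqfffnfnfnqfnqfnqfffnfnfnqfnq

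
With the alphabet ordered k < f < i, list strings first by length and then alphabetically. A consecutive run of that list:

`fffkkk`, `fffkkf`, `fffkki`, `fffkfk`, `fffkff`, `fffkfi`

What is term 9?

Stepping forward 3 times from fffkfi: fffkfi → fffkik → fffkif, then the target.

fffkii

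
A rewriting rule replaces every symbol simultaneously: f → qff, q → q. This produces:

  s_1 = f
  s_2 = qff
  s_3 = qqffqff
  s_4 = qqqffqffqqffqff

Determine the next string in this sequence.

Rewriting the 15 symbols of qqqffqffqqffqff one by one yields q q q qff qff q qff qff q q qff qff q qff qff; concatenated:

qqqqffqffqqffqffqqqffqffqqffqff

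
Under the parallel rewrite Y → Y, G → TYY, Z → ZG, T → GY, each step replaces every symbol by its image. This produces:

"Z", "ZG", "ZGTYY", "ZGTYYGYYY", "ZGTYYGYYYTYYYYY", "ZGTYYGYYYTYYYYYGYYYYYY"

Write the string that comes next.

Applying the rule to each of the 22 symbols of ZGTYYGYYYTYYYYYGYYYYYY gives the pieces ZG TYY GY Y Y TYY Y Y Y GY Y Y Y Y Y TYY Y Y Y Y Y Y, which concatenate to the answer.

ZGTYYGYYYTYYYYYGYYYYYYTYYYYYYYY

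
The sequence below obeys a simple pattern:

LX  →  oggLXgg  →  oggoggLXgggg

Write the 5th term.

Every step adds ogg to the front and gg to the end of the previous string.
From oggoggLXgggg, 2 further steps: oggoggLXgggg → oggoggoggLXgggggg → (answer).

oggoggoggoggLXgggggggg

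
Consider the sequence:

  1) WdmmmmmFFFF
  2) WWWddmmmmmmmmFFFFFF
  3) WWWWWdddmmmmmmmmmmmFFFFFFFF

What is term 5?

The n-th term is 2n-1 W's then n d's then 3n+2 m's then 2n+2 F's (n = 1, 2, …).
Setting n = 5 gives 9, 5, 17, 12 characters in each block.

WWWWWWWWWdddddmmmmmmmmmmmmmmmmmFFFFFFFFFFFF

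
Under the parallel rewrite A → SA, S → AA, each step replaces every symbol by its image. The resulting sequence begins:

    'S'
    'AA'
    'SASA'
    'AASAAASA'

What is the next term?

Apply φ to AASAAASA symbol by symbol: A→SA, A→SA, S→AA, A→SA, A→SA, A→SA, S→AA, A→SA; joined: SA SA AA SA SA SA AA SA.

SASAAASASASAAASA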